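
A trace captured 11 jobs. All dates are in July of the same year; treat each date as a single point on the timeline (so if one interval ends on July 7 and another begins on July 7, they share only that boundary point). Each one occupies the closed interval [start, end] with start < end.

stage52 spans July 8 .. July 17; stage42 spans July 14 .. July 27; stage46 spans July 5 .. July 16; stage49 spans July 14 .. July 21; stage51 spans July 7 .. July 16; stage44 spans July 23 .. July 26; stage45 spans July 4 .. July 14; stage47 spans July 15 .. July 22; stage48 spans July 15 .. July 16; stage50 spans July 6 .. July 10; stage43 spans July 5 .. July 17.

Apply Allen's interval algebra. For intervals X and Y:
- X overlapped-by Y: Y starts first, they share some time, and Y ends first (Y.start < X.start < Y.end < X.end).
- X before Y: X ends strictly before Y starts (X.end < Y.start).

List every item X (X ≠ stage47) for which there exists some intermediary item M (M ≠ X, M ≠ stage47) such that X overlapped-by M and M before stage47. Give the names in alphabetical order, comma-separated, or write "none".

Target stage47 = [July 15, July 22].
Intermediaries M with M before stage47: stage45, stage50.
Via stage45 — items with X overlapped-by stage45: stage43, stage46, stage51, stage52.
Via stage50 — items with X overlapped-by stage50: stage51, stage52.
Union: stage43, stage46, stage51, stage52.

stage43, stage46, stage51, stage52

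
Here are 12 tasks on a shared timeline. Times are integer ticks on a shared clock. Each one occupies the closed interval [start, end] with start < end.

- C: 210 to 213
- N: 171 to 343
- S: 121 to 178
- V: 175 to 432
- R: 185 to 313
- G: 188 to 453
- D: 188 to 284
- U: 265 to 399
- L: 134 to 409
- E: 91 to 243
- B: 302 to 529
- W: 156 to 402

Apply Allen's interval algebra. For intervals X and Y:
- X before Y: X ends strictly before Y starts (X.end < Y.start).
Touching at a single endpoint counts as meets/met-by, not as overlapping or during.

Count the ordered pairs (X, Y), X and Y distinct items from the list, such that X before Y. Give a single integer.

11

Checking all 132 ordered pairs for relation 'before'; matching pairs in alphabetical order:
(C, B): C before B ✓
(C, U): C before U ✓
(D, B): D before B ✓
(E, B): E before B ✓
(E, U): E before U ✓
(S, B): S before B ✓
(S, C): S before C ✓
(S, D): S before D ✓
(S, G): S before G ✓
(S, R): S before R ✓
(S, U): S before U ✓
Count: 11.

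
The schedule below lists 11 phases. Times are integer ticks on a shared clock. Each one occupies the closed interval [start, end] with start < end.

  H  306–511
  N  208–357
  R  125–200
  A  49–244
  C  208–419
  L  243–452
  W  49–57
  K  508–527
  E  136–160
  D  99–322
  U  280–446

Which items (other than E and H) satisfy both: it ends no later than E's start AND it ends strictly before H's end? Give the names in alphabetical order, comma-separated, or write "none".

W

Conditions: its end is no later than E's start (X.end <= 136) AND its end is strictly before H's end (X.end < 511).
A: end 244 <= 136? ✗; end 244 < 511? ✓ → no.
C: end 419 <= 136? ✗; end 419 < 511? ✓ → no.
D: end 322 <= 136? ✗; end 322 < 511? ✓ → no.
K: end 527 <= 136? ✗; end 527 < 511? ✗ → no.
L: end 452 <= 136? ✗; end 452 < 511? ✓ → no.
N: end 357 <= 136? ✗; end 357 < 511? ✓ → no.
R: end 200 <= 136? ✗; end 200 < 511? ✓ → no.
U: end 446 <= 136? ✗; end 446 < 511? ✓ → no.
W: end 57 <= 136? ✓; end 57 < 511? ✓ → yes.
Result: W.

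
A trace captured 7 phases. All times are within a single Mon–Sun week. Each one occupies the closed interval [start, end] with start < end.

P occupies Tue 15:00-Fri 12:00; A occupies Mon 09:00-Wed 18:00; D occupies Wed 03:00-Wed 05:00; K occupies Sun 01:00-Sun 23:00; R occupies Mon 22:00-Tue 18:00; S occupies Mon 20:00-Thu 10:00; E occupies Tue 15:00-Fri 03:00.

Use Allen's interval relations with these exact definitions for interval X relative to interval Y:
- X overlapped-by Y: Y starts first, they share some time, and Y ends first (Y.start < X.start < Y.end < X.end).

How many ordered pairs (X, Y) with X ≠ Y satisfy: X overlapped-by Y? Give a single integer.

Checking all 42 ordered pairs for relation 'overlapped-by'; matching pairs in alphabetical order:
(E, A): E overlapped-by A ✓
(E, R): E overlapped-by R ✓
(E, S): E overlapped-by S ✓
(P, A): P overlapped-by A ✓
(P, R): P overlapped-by R ✓
(P, S): P overlapped-by S ✓
(S, A): S overlapped-by A ✓
Count: 7.

7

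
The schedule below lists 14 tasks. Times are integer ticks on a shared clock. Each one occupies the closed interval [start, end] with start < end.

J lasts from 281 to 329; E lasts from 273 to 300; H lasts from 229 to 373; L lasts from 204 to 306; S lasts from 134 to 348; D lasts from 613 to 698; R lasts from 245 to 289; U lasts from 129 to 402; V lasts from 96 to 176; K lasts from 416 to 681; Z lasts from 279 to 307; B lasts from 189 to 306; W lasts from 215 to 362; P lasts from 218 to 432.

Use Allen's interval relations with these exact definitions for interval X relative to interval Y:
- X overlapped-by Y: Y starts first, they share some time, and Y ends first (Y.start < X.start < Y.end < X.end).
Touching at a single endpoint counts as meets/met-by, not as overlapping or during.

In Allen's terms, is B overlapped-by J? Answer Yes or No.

No

B = [189, 306], J = [281, 329].
Actual relation of B to J: overlaps.
Asked whether 'overlapped-by' holds → No.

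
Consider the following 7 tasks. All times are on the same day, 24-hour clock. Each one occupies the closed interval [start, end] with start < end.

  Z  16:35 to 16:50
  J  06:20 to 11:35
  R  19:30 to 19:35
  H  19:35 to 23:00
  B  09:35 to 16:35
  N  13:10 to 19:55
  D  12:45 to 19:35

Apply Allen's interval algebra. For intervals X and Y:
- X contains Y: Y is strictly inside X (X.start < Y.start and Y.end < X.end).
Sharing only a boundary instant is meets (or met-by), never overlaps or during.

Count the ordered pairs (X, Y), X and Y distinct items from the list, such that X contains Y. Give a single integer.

3

Checking all 42 ordered pairs for relation 'contains'; matching pairs in alphabetical order:
(D, Z): D contains Z ✓
(N, R): N contains R ✓
(N, Z): N contains Z ✓
Count: 3.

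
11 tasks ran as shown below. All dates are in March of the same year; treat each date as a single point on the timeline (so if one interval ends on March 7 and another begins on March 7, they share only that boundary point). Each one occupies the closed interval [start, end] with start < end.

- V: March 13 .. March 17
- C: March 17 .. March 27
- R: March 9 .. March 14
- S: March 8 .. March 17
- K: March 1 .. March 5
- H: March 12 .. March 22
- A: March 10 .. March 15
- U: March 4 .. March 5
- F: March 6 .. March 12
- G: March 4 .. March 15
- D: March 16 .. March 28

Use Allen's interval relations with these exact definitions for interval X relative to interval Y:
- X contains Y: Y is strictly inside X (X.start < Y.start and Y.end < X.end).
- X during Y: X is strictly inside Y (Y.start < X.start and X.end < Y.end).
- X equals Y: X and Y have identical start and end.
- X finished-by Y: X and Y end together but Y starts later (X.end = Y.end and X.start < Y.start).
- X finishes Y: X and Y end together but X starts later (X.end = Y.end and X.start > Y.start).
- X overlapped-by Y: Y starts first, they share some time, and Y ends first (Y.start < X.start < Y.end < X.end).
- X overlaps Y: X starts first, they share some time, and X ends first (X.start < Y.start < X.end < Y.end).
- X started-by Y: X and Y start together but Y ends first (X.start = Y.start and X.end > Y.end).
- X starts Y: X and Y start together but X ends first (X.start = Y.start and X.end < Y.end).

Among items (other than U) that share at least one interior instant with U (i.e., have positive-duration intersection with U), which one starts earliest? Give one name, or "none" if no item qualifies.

K

Target U = [March 4, March 5].
A [March 10, March 15] → after → excluded.
C [March 17, March 27] → after → excluded.
D [March 16, March 28] → after → excluded.
F [March 6, March 12] → after → excluded.
G [March 4, March 15] → started-by → candidate.
H [March 12, March 22] → after → excluded.
K [March 1, March 5] → finished-by → candidate.
R [March 9, March 14] → after → excluded.
S [March 8, March 17] → after → excluded.
V [March 13, March 17] → after → excluded.
Among candidates, earliest start is March 1 → K.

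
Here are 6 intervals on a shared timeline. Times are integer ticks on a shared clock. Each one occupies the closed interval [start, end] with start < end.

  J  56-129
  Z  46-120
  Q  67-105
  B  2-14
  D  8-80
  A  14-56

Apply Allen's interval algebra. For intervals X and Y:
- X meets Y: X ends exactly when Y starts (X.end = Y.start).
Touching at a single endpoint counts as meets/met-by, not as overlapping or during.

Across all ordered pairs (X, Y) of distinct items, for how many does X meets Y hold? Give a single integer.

Checking all 30 ordered pairs for relation 'meets'; matching pairs in alphabetical order:
(A, J): A meets J ✓
(B, A): B meets A ✓
Count: 2.

2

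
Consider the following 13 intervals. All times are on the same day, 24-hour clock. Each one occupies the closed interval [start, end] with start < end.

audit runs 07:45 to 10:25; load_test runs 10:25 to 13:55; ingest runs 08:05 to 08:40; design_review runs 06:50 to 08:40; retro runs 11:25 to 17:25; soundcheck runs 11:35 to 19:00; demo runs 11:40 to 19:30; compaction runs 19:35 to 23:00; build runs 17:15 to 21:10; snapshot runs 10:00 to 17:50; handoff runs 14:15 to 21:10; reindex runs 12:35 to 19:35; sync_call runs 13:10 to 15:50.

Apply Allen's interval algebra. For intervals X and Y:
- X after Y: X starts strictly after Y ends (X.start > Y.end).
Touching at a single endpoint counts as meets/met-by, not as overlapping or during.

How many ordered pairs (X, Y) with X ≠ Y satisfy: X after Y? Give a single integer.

Checking all 156 ordered pairs for relation 'after'; matching pairs in alphabetical order:
(build, audit): build after audit ✓
(build, design_review): build after design_review ✓
(build, ingest): build after ingest ✓
(build, load_test): build after load_test ✓
(build, sync_call): build after sync_call ✓
(compaction, audit): compaction after audit ✓
(compaction, demo): compaction after demo ✓
(compaction, design_review): compaction after design_review ✓
(compaction, ingest): compaction after ingest ✓
(compaction, load_test): compaction after load_test ✓
(compaction, retro): compaction after retro ✓
(compaction, snapshot): compaction after snapshot ✓
(compaction, soundcheck): compaction after soundcheck ✓
(compaction, sync_call): compaction after sync_call ✓
(demo, audit): demo after audit ✓
(demo, design_review): demo after design_review ✓
(demo, ingest): demo after ingest ✓
(handoff, audit): handoff after audit ✓
(handoff, design_review): handoff after design_review ✓
(handoff, ingest): handoff after ingest ✓
(handoff, load_test): handoff after load_test ✓
(load_test, design_review): load_test after design_review ✓
(load_test, ingest): load_test after ingest ✓
(reindex, audit): reindex after audit ✓
... plus 13 further pairs not listed.
Count: 37.

37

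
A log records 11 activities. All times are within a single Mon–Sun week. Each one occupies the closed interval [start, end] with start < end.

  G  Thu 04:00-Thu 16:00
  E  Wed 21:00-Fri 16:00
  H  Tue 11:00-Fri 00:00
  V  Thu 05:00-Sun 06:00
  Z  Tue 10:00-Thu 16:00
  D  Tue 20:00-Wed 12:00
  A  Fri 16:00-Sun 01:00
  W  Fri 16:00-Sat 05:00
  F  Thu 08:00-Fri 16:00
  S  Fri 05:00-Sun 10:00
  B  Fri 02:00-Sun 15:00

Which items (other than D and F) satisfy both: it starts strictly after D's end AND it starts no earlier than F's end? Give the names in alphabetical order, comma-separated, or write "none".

A, W

Conditions: its start is strictly after D's end (X.start > Wed 12:00) AND its start is no earlier than F's end (X.start >= Fri 16:00).
A: start Fri 16:00 > Wed 12:00? ✓; start Fri 16:00 >= Fri 16:00? ✓ → yes.
B: start Fri 02:00 > Wed 12:00? ✓; start Fri 02:00 >= Fri 16:00? ✗ → no.
E: start Wed 21:00 > Wed 12:00? ✓; start Wed 21:00 >= Fri 16:00? ✗ → no.
G: start Thu 04:00 > Wed 12:00? ✓; start Thu 04:00 >= Fri 16:00? ✗ → no.
H: start Tue 11:00 > Wed 12:00? ✗; start Tue 11:00 >= Fri 16:00? ✗ → no.
S: start Fri 05:00 > Wed 12:00? ✓; start Fri 05:00 >= Fri 16:00? ✗ → no.
V: start Thu 05:00 > Wed 12:00? ✓; start Thu 05:00 >= Fri 16:00? ✗ → no.
W: start Fri 16:00 > Wed 12:00? ✓; start Fri 16:00 >= Fri 16:00? ✓ → yes.
Z: start Tue 10:00 > Wed 12:00? ✗; start Tue 10:00 >= Fri 16:00? ✗ → no.
Result: A, W.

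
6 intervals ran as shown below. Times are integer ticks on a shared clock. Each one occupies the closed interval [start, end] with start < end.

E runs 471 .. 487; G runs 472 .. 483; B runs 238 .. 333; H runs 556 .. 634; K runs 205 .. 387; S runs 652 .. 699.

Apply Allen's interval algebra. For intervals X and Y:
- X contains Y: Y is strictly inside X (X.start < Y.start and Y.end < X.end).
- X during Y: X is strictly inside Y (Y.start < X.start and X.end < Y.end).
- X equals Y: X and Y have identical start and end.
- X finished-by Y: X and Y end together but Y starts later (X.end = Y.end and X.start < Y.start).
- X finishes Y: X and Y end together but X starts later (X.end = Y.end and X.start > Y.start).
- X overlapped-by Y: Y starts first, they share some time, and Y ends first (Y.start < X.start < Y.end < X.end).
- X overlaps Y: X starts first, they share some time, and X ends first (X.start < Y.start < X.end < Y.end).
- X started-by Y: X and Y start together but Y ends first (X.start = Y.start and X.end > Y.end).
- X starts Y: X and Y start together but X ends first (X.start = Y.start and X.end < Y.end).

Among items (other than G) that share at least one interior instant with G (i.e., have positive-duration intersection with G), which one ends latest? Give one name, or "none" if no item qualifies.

E

Target G = [472, 483].
B [238, 333] → before → excluded.
E [471, 487] → contains → candidate.
H [556, 634] → after → excluded.
K [205, 387] → before → excluded.
S [652, 699] → after → excluded.
Among candidates, latest end is 487 → E.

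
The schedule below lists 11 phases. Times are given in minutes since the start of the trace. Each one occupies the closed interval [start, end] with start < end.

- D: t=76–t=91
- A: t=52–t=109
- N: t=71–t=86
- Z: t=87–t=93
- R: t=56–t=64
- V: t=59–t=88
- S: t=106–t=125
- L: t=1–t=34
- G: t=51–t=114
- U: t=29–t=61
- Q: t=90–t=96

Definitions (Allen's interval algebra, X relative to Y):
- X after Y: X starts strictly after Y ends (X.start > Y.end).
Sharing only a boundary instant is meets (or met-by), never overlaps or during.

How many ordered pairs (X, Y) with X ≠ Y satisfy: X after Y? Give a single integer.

27

Checking all 110 ordered pairs for relation 'after'; matching pairs in alphabetical order:
(A, L): A after L ✓
(D, L): D after L ✓
(D, R): D after R ✓
(D, U): D after U ✓
(G, L): G after L ✓
(N, L): N after L ✓
(N, R): N after R ✓
(N, U): N after U ✓
(Q, L): Q after L ✓
(Q, N): Q after N ✓
(Q, R): Q after R ✓
(Q, U): Q after U ✓
(Q, V): Q after V ✓
(R, L): R after L ✓
(S, D): S after D ✓
(S, L): S after L ✓
(S, N): S after N ✓
(S, Q): S after Q ✓
(S, R): S after R ✓
(S, U): S after U ✓
(S, V): S after V ✓
(S, Z): S after Z ✓
(V, L): V after L ✓
(Z, L): Z after L ✓
... plus 3 further pairs not listed.
Count: 27.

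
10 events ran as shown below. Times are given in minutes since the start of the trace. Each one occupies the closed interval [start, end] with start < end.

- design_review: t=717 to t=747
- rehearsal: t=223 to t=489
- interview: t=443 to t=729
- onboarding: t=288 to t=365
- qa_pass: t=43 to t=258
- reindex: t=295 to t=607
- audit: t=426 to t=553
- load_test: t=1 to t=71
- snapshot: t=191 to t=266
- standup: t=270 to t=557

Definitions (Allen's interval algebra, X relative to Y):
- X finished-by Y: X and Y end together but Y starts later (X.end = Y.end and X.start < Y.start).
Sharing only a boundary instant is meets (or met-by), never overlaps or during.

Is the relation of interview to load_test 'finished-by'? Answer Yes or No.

No

interview = [t=443, t=729], load_test = [t=1, t=71].
Actual relation of interview to load_test: after.
Asked whether 'finished-by' holds → No.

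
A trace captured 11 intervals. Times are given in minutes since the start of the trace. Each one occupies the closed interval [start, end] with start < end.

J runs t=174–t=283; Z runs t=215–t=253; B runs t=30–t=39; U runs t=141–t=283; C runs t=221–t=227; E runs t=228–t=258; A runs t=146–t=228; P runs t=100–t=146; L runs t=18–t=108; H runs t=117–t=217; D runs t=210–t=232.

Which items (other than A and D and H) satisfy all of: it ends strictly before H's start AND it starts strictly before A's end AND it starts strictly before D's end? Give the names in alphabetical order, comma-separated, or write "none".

B, L

Conditions: its end is strictly before H's start (X.end < t=117) AND its start is strictly before A's end (X.start < t=228) AND its start is strictly before D's end (X.start < t=232).
B: end t=39 < t=117? ✓; start t=30 < t=228? ✓; start t=30 < t=232? ✓ → yes.
C: end t=227 < t=117? ✗; start t=221 < t=228? ✓; start t=221 < t=232? ✓ → no.
E: end t=258 < t=117? ✗; start t=228 < t=228? ✗; start t=228 < t=232? ✓ → no.
J: end t=283 < t=117? ✗; start t=174 < t=228? ✓; start t=174 < t=232? ✓ → no.
L: end t=108 < t=117? ✓; start t=18 < t=228? ✓; start t=18 < t=232? ✓ → yes.
P: end t=146 < t=117? ✗; start t=100 < t=228? ✓; start t=100 < t=232? ✓ → no.
U: end t=283 < t=117? ✗; start t=141 < t=228? ✓; start t=141 < t=232? ✓ → no.
Z: end t=253 < t=117? ✗; start t=215 < t=228? ✓; start t=215 < t=232? ✓ → no.
Result: B, L.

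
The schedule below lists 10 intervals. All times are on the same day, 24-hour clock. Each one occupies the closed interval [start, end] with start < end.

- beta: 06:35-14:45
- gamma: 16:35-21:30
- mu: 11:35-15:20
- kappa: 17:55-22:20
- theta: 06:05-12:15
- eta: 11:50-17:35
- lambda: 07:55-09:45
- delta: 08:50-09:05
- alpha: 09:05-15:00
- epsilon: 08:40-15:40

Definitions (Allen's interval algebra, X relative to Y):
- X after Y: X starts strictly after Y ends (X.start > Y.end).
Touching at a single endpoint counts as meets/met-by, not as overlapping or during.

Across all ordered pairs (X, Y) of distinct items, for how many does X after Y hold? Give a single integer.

Checking all 90 ordered pairs for relation 'after'; matching pairs in alphabetical order:
(eta, delta): eta after delta ✓
(eta, lambda): eta after lambda ✓
(gamma, alpha): gamma after alpha ✓
(gamma, beta): gamma after beta ✓
(gamma, delta): gamma after delta ✓
(gamma, epsilon): gamma after epsilon ✓
(gamma, lambda): gamma after lambda ✓
(gamma, mu): gamma after mu ✓
(gamma, theta): gamma after theta ✓
(kappa, alpha): kappa after alpha ✓
(kappa, beta): kappa after beta ✓
(kappa, delta): kappa after delta ✓
(kappa, epsilon): kappa after epsilon ✓
(kappa, eta): kappa after eta ✓
(kappa, lambda): kappa after lambda ✓
(kappa, mu): kappa after mu ✓
(kappa, theta): kappa after theta ✓
(mu, delta): mu after delta ✓
(mu, lambda): mu after lambda ✓
Count: 19.

19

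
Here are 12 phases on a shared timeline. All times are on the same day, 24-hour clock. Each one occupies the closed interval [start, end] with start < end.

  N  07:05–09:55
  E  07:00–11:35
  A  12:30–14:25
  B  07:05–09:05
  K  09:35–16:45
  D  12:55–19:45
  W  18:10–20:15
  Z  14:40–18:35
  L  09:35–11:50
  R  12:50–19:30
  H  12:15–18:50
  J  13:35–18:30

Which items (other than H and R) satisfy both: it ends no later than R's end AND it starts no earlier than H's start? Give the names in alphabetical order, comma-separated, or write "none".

Conditions: its end is no later than R's end (X.end <= 19:30) AND its start is no earlier than H's start (X.start >= 12:15).
A: end 14:25 <= 19:30? ✓; start 12:30 >= 12:15? ✓ → yes.
B: end 09:05 <= 19:30? ✓; start 07:05 >= 12:15? ✗ → no.
D: end 19:45 <= 19:30? ✗; start 12:55 >= 12:15? ✓ → no.
E: end 11:35 <= 19:30? ✓; start 07:00 >= 12:15? ✗ → no.
J: end 18:30 <= 19:30? ✓; start 13:35 >= 12:15? ✓ → yes.
K: end 16:45 <= 19:30? ✓; start 09:35 >= 12:15? ✗ → no.
L: end 11:50 <= 19:30? ✓; start 09:35 >= 12:15? ✗ → no.
N: end 09:55 <= 19:30? ✓; start 07:05 >= 12:15? ✗ → no.
W: end 20:15 <= 19:30? ✗; start 18:10 >= 12:15? ✓ → no.
Z: end 18:35 <= 19:30? ✓; start 14:40 >= 12:15? ✓ → yes.
Result: A, J, Z.

A, J, Z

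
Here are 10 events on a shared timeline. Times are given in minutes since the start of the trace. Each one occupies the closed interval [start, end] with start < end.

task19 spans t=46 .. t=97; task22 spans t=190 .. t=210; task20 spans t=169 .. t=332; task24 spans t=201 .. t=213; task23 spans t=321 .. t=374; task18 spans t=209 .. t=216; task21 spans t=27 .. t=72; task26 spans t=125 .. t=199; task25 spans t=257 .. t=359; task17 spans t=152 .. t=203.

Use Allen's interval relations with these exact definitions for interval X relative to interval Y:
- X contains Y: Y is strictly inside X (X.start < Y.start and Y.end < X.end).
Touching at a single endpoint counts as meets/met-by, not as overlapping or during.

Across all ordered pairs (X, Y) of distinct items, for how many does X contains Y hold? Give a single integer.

3

Checking all 90 ordered pairs for relation 'contains'; matching pairs in alphabetical order:
(task20, task18): task20 contains task18 ✓
(task20, task22): task20 contains task22 ✓
(task20, task24): task20 contains task24 ✓
Count: 3.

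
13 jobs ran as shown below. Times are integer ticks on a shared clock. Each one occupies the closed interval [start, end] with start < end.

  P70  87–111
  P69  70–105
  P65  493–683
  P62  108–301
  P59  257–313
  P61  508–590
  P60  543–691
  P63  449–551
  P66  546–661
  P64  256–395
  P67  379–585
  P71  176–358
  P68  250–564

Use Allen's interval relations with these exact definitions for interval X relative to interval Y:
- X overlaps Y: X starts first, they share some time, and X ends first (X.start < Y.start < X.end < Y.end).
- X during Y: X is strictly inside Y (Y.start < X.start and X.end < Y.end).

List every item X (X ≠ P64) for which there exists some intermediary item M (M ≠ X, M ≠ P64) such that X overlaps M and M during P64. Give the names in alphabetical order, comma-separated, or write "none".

P62

Target P64 = [256, 395].
Intermediaries M with M during P64: P59.
Via P59 — items with X overlaps P59: P62.
Union: P62.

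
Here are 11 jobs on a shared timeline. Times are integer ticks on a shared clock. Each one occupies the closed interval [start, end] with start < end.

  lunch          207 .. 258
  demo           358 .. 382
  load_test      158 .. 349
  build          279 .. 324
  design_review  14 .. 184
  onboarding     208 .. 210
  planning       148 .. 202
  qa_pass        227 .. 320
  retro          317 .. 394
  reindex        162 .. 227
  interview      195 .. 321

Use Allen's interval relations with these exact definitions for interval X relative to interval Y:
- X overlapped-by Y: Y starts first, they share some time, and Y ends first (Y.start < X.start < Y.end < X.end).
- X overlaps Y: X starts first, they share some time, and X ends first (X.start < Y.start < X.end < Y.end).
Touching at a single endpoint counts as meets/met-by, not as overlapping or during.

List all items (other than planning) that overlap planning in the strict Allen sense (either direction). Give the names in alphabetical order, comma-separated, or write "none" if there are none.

Target planning = [148, 202].
build [279, 324] → after → no.
demo [358, 382] → after → no.
design_review [14, 184] → overlaps → yes.
interview [195, 321] → overlapped-by → yes.
load_test [158, 349] → overlapped-by → yes.
lunch [207, 258] → after → no.
onboarding [208, 210] → after → no.
qa_pass [227, 320] → after → no.
reindex [162, 227] → overlapped-by → yes.
retro [317, 394] → after → no.
Result: design_review, interview, load_test, reindex.

design_review, interview, load_test, reindex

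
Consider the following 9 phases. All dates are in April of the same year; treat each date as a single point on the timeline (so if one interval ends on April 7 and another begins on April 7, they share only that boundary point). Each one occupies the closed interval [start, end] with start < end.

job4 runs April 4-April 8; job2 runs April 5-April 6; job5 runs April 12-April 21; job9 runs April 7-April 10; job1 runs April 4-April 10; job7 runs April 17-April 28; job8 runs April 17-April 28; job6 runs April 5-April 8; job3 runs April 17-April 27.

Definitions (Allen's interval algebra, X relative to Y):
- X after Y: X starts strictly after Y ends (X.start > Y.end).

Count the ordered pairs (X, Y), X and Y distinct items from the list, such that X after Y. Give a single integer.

21

Checking all 72 ordered pairs for relation 'after'; matching pairs in alphabetical order:
(job3, job1): job3 after job1 ✓
(job3, job2): job3 after job2 ✓
(job3, job4): job3 after job4 ✓
(job3, job6): job3 after job6 ✓
(job3, job9): job3 after job9 ✓
(job5, job1): job5 after job1 ✓
(job5, job2): job5 after job2 ✓
(job5, job4): job5 after job4 ✓
(job5, job6): job5 after job6 ✓
(job5, job9): job5 after job9 ✓
(job7, job1): job7 after job1 ✓
(job7, job2): job7 after job2 ✓
(job7, job4): job7 after job4 ✓
(job7, job6): job7 after job6 ✓
(job7, job9): job7 after job9 ✓
(job8, job1): job8 after job1 ✓
(job8, job2): job8 after job2 ✓
(job8, job4): job8 after job4 ✓
(job8, job6): job8 after job6 ✓
(job8, job9): job8 after job9 ✓
(job9, job2): job9 after job2 ✓
Count: 21.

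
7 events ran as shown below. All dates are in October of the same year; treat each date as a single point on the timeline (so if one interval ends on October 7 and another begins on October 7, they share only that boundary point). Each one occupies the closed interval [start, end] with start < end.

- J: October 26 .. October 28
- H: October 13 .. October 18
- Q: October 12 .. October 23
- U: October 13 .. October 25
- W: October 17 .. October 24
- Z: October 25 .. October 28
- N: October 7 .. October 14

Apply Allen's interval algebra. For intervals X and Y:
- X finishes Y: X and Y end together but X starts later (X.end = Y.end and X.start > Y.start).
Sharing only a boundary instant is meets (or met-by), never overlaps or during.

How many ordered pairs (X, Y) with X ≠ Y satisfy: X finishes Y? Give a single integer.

Checking all 42 ordered pairs for relation 'finishes'; matching pairs in alphabetical order:
(J, Z): J finishes Z ✓
Count: 1.

1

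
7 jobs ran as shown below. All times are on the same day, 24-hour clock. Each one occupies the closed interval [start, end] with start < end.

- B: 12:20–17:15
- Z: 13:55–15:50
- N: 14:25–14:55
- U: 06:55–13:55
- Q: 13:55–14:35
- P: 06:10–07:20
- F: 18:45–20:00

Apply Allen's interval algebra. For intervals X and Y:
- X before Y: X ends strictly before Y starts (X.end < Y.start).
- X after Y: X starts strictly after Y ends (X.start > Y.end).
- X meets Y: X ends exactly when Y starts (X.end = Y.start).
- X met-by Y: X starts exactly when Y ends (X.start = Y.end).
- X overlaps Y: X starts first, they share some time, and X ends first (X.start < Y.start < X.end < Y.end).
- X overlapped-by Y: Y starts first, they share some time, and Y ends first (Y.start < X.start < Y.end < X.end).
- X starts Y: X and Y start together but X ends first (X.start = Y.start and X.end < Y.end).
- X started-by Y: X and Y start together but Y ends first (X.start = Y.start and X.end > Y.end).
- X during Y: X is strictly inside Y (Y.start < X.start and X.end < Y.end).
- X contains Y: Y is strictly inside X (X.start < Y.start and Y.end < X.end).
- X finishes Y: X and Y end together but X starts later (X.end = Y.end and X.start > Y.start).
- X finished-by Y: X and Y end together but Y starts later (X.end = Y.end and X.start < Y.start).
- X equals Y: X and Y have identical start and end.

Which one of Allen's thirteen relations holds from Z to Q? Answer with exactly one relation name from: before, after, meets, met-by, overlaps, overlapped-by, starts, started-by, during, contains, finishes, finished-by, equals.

Z = [13:55, 15:50]; Q = [13:55, 14:35].
Compare endpoints: Z.start = Q.start, Z.start < Q.end, Z.end > Q.start, Z.end > Q.end.
That pattern is 'started-by'.

started-by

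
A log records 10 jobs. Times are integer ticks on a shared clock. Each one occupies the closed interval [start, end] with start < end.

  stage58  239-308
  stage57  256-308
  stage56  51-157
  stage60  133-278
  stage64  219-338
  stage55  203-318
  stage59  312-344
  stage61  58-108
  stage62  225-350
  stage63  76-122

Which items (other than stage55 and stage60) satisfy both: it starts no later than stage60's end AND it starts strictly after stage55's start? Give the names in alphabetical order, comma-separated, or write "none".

Conditions: its start is no later than stage60's end (X.start <= 278) AND its start is strictly after stage55's start (X.start > 203).
stage56: start 51 <= 278? ✓; start 51 > 203? ✗ → no.
stage57: start 256 <= 278? ✓; start 256 > 203? ✓ → yes.
stage58: start 239 <= 278? ✓; start 239 > 203? ✓ → yes.
stage59: start 312 <= 278? ✗; start 312 > 203? ✓ → no.
stage61: start 58 <= 278? ✓; start 58 > 203? ✗ → no.
stage62: start 225 <= 278? ✓; start 225 > 203? ✓ → yes.
stage63: start 76 <= 278? ✓; start 76 > 203? ✗ → no.
stage64: start 219 <= 278? ✓; start 219 > 203? ✓ → yes.
Result: stage57, stage58, stage62, stage64.

stage57, stage58, stage62, stage64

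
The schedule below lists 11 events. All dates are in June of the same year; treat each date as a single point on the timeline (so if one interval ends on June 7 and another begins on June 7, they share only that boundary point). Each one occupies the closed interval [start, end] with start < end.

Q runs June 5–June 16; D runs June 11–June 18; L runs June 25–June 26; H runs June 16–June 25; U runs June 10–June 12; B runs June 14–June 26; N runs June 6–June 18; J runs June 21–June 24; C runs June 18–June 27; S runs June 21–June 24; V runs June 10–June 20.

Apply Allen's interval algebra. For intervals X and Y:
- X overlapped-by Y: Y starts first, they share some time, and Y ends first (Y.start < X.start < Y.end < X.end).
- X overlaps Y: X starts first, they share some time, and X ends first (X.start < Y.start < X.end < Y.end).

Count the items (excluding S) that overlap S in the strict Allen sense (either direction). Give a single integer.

Target S = [June 21, June 24].
B [June 14, June 26] → contains → no.
C [June 18, June 27] → contains → no.
D [June 11, June 18] → before → no.
H [June 16, June 25] → contains → no.
J [June 21, June 24] → equals → no.
L [June 25, June 26] → after → no.
N [June 6, June 18] → before → no.
Q [June 5, June 16] → before → no.
U [June 10, June 12] → before → no.
V [June 10, June 20] → before → no.
Total: 0.

0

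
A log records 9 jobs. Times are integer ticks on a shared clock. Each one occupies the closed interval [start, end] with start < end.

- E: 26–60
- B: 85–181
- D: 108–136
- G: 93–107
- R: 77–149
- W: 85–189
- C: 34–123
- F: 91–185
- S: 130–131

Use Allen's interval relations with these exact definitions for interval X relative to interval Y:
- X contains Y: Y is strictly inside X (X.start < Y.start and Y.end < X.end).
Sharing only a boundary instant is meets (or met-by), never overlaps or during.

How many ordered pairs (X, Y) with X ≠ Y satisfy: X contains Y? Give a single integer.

Checking all 72 ordered pairs for relation 'contains'; matching pairs in alphabetical order:
(B, D): B contains D ✓
(B, G): B contains G ✓
(B, S): B contains S ✓
(C, G): C contains G ✓
(D, S): D contains S ✓
(F, D): F contains D ✓
(F, G): F contains G ✓
(F, S): F contains S ✓
(R, D): R contains D ✓
(R, G): R contains G ✓
(R, S): R contains S ✓
(W, D): W contains D ✓
(W, F): W contains F ✓
(W, G): W contains G ✓
(W, S): W contains S ✓
Count: 15.

15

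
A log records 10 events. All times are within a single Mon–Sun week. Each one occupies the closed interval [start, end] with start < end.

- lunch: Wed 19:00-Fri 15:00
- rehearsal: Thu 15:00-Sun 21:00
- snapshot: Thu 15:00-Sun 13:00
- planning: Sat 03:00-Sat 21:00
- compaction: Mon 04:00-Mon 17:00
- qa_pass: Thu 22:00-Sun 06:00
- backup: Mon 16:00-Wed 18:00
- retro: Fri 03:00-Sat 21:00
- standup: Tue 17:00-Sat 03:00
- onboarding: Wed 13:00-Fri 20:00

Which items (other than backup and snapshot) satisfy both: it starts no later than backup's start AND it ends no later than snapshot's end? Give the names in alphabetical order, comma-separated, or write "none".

compaction

Conditions: its start is no later than backup's start (X.start <= Mon 16:00) AND its end is no later than snapshot's end (X.end <= Sun 13:00).
compaction: start Mon 04:00 <= Mon 16:00? ✓; end Mon 17:00 <= Sun 13:00? ✓ → yes.
lunch: start Wed 19:00 <= Mon 16:00? ✗; end Fri 15:00 <= Sun 13:00? ✓ → no.
onboarding: start Wed 13:00 <= Mon 16:00? ✗; end Fri 20:00 <= Sun 13:00? ✓ → no.
planning: start Sat 03:00 <= Mon 16:00? ✗; end Sat 21:00 <= Sun 13:00? ✓ → no.
qa_pass: start Thu 22:00 <= Mon 16:00? ✗; end Sun 06:00 <= Sun 13:00? ✓ → no.
rehearsal: start Thu 15:00 <= Mon 16:00? ✗; end Sun 21:00 <= Sun 13:00? ✗ → no.
retro: start Fri 03:00 <= Mon 16:00? ✗; end Sat 21:00 <= Sun 13:00? ✓ → no.
standup: start Tue 17:00 <= Mon 16:00? ✗; end Sat 03:00 <= Sun 13:00? ✓ → no.
Result: compaction.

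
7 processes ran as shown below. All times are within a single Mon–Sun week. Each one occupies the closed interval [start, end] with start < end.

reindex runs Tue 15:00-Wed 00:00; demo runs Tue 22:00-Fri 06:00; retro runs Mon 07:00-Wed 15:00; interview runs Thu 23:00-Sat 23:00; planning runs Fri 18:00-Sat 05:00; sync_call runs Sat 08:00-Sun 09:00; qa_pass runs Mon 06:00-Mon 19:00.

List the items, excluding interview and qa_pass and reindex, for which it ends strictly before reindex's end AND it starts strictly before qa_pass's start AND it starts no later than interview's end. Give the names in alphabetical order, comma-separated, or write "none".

Conditions: its end is strictly before reindex's end (X.end < Wed 00:00) AND its start is strictly before qa_pass's start (X.start < Mon 06:00) AND its start is no later than interview's end (X.start <= Sat 23:00).
demo: end Fri 06:00 < Wed 00:00? ✗; start Tue 22:00 < Mon 06:00? ✗; start Tue 22:00 <= Sat 23:00? ✓ → no.
planning: end Sat 05:00 < Wed 00:00? ✗; start Fri 18:00 < Mon 06:00? ✗; start Fri 18:00 <= Sat 23:00? ✓ → no.
retro: end Wed 15:00 < Wed 00:00? ✗; start Mon 07:00 < Mon 06:00? ✗; start Mon 07:00 <= Sat 23:00? ✓ → no.
sync_call: end Sun 09:00 < Wed 00:00? ✗; start Sat 08:00 < Mon 06:00? ✗; start Sat 08:00 <= Sat 23:00? ✓ → no.
Result: none.

none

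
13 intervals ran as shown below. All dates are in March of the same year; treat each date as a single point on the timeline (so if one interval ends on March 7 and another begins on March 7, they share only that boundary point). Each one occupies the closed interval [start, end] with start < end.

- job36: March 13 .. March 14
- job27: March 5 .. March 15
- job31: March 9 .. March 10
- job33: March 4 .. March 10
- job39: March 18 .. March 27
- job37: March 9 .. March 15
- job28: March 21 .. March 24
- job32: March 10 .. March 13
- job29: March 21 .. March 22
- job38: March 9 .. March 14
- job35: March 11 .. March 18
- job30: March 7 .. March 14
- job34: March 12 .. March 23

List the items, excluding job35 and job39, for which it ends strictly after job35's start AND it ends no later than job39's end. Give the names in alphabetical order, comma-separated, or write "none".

job27, job28, job29, job30, job32, job34, job36, job37, job38

Conditions: its end is strictly after job35's start (X.end > March 11) AND its end is no later than job39's end (X.end <= March 27).
job27: end March 15 > March 11? ✓; end March 15 <= March 27? ✓ → yes.
job28: end March 24 > March 11? ✓; end March 24 <= March 27? ✓ → yes.
job29: end March 22 > March 11? ✓; end March 22 <= March 27? ✓ → yes.
job30: end March 14 > March 11? ✓; end March 14 <= March 27? ✓ → yes.
job31: end March 10 > March 11? ✗; end March 10 <= March 27? ✓ → no.
job32: end March 13 > March 11? ✓; end March 13 <= March 27? ✓ → yes.
job33: end March 10 > March 11? ✗; end March 10 <= March 27? ✓ → no.
job34: end March 23 > March 11? ✓; end March 23 <= March 27? ✓ → yes.
job36: end March 14 > March 11? ✓; end March 14 <= March 27? ✓ → yes.
job37: end March 15 > March 11? ✓; end March 15 <= March 27? ✓ → yes.
job38: end March 14 > March 11? ✓; end March 14 <= March 27? ✓ → yes.
Result: job27, job28, job29, job30, job32, job34, job36, job37, job38.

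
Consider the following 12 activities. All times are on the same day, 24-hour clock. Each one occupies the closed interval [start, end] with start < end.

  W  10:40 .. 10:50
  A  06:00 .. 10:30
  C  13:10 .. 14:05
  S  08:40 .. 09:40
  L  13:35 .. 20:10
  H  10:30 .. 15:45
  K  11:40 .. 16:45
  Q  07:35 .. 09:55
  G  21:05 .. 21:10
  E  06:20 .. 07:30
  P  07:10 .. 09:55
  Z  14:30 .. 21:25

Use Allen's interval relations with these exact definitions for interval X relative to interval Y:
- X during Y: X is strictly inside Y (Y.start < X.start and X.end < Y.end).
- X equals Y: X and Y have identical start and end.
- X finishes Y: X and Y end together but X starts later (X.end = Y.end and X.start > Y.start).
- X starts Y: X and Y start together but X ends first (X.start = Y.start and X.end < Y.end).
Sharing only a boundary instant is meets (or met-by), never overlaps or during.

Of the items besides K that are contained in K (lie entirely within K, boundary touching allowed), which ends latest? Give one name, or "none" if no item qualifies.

Target K = [11:40, 16:45].
A [06:00, 10:30] → before → excluded.
C [13:10, 14:05] → during → candidate.
E [06:20, 07:30] → before → excluded.
G [21:05, 21:10] → after → excluded.
H [10:30, 15:45] → overlaps → excluded.
L [13:35, 20:10] → overlapped-by → excluded.
P [07:10, 09:55] → before → excluded.
Q [07:35, 09:55] → before → excluded.
S [08:40, 09:40] → before → excluded.
W [10:40, 10:50] → before → excluded.
Z [14:30, 21:25] → overlapped-by → excluded.
Among candidates, latest end is 14:05 → C.

C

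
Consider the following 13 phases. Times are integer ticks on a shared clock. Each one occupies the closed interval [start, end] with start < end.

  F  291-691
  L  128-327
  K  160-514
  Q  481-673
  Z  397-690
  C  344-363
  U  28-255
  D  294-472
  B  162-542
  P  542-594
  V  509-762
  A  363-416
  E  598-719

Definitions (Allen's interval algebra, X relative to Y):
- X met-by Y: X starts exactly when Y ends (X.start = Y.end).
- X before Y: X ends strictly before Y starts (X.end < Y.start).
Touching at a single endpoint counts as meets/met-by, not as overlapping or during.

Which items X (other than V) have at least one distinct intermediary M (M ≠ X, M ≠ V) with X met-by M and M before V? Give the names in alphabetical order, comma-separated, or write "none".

A

Target V = [509, 762].
Intermediaries M with M before V: A, C, D, L, U.
Via A — items with X met-by A: none.
Via C — items with X met-by C: A.
Via D — items with X met-by D: none.
Via L — items with X met-by L: none.
Via U — items with X met-by U: none.
Union: A.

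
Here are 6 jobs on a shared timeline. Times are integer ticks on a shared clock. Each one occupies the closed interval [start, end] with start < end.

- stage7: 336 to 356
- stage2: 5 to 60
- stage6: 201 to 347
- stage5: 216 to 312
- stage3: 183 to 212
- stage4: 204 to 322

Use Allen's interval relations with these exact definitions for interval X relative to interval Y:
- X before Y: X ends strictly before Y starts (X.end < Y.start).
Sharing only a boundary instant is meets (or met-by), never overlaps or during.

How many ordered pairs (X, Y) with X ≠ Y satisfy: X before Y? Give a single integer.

Checking all 30 ordered pairs for relation 'before'; matching pairs in alphabetical order:
(stage2, stage3): stage2 before stage3 ✓
(stage2, stage4): stage2 before stage4 ✓
(stage2, stage5): stage2 before stage5 ✓
(stage2, stage6): stage2 before stage6 ✓
(stage2, stage7): stage2 before stage7 ✓
(stage3, stage5): stage3 before stage5 ✓
(stage3, stage7): stage3 before stage7 ✓
(stage4, stage7): stage4 before stage7 ✓
(stage5, stage7): stage5 before stage7 ✓
Count: 9.

9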